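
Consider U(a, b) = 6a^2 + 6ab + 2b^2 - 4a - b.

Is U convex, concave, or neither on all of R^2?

convex

U is quadratic, so its Hessian is the constant matrix H = [[12, 6], [6, 4]].
det(H) = 12, tr(H) = 16.
det(H) > 0 and tr(H) > 0, so H is positive definite everywhere: convex.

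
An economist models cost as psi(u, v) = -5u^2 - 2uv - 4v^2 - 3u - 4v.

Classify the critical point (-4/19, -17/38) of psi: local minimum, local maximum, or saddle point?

The Hessian of psi is constant: H = [[-10, -2], [-2, -8]].
det(H) = (-10)·(-8) − (-2)² = 76.
det(H) > 0 and tr(H) = -18 < 0, so H is negative definite and the point is a local maximum.

local maximum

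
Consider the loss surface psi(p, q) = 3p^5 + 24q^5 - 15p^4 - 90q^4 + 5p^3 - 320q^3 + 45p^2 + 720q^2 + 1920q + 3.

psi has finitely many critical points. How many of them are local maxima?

4

psi separates as a function of p plus a function of q, so ∇psi=0 decouples.
∂psi/∂p = 15p(p - 3)(p - 2)(p + 1) = 0 at p ∈ {-1, 0, 2, 3}; ∂psi/∂q = 120(q - 4)(q - 2)(q + 1)(q + 2) = 0 at q ∈ {-2, -1, 2, 4}.
The Hessian is diagonal: diag(psi_pp, psi_qq). Second derivatives: psi_pp(-1)=-180, psi_pp(0)=90, psi_pp(2)=-90, psi_pp(3)=180; psi_qq(-2)=-2880, psi_qq(-1)=1800, psi_qq(2)=-2880, psi_qq(4)=7200.
Local maxima occur where both diagonal entries negative: (-1, -2), (-1, 2), (2, -2), (2, 2). Count: 4.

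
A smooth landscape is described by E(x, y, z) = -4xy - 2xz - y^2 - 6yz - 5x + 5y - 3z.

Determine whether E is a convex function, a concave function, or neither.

neither

E is quadratic, so its Hessian is the constant matrix H = [[0, -4, -2], [-4, -2, -6], [-2, -6, 0]].
Leading principal minors: 0, -16, -88.
Neither pattern holds ⇒ H is indefinite ⇒ neither convex nor concave.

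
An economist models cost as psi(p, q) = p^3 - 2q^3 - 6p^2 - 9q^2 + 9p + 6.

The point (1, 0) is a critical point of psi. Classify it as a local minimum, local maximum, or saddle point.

The mixed partial ∂²psi/∂p∂q is 0, so the Hessian at any point is diag(psi_pp, psi_qq) = diag(6(p - 2), -6(2q + 3)).
At (1, 0): H = diag(-6, -18).
Both eigenvalues are negative, so H is negative definite: a local maximum.

local maximum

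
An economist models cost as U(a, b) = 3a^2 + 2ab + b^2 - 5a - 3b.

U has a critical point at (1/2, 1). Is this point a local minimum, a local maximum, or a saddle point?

local minimum

The Hessian of U is constant: H = [[6, 2], [2, 2]].
det(H) = 6·2 − 2² = 8.
det(H) > 0 and tr(H) = 8 > 0, so H is positive definite and the point is a local minimum.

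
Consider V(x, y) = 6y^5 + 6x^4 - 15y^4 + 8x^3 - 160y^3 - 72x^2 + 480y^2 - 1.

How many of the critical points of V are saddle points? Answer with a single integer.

V separates as a function of x plus a function of y, so ∇V=0 decouples.
∂V/∂x = 24x(x - 2)(x + 3) = 0 at x ∈ {-3, 0, 2}; ∂V/∂y = 30y(y - 4)(y - 2)(y + 4) = 0 at y ∈ {-4, 0, 2, 4}.
The Hessian is diagonal: diag(V_xx, V_yy). Second derivatives: V_xx(-3)=360, V_xx(0)=-144, V_xx(2)=240; V_yy(-4)=-5760, V_yy(0)=960, V_yy(2)=-720, V_yy(4)=1920.
Saddle points occur where the two diagonal entries have opposite signs: (-3, -4), (-3, 2), (0, 0), (0, 4), (2, -4), (2, 2). Count: 6.

6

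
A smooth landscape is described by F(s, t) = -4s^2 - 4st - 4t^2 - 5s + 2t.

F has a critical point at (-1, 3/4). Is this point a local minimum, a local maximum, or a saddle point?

local maximum

The Hessian of F is constant: H = [[-8, -4], [-4, -8]].
det(H) = (-8)·(-8) − (-4)² = 48.
det(H) > 0 and tr(H) = -16 < 0, so H is negative definite and the point is a local maximum.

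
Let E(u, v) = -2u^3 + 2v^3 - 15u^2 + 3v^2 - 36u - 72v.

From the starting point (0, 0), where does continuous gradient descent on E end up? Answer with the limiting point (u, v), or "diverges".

E is separable, so gradient descent decouples: u follows -∂E/∂u, v follows -∂E/∂v.
∂E/∂u = -6(u + 2)(u + 3); at u=0 this is -36, so u increases.
∂E/∂v = 6(v - 3)(v + 4); at v=0 this is -72, so v increases.
The u-coordinate has no critical point in that direction and runs off to infinity.

diverges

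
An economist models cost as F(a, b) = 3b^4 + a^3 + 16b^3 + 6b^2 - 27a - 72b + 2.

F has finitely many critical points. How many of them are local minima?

2

F separates as a function of a plus a function of b, so ∇F=0 decouples.
∂F/∂a = 3(a - 3)(a + 3) = 0 at a ∈ {-3, 3}; ∂F/∂b = 12(b - 1)(b + 2)(b + 3) = 0 at b ∈ {-3, -2, 1}.
The Hessian is diagonal: diag(F_aa, F_bb). Second derivatives: F_aa(-3)=-18, F_aa(3)=18; F_bb(-3)=48, F_bb(-2)=-36, F_bb(1)=144.
Local minima occur where both diagonal entries positive: (3, -3), (3, 1). Count: 2.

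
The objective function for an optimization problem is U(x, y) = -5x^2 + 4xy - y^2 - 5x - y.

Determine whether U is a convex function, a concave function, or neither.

U is quadratic, so its Hessian is the constant matrix H = [[-10, 4], [4, -2]].
det(H) = 4, tr(H) = -12.
det(H) > 0 and tr(H) < 0, so H is negative definite everywhere: concave.

concave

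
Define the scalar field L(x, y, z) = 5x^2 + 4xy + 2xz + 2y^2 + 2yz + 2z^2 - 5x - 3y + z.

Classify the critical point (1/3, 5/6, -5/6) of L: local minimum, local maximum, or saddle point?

The Hessian is constant: H = [[10, 4, 2], [4, 4, 2], [2, 2, 4]].
Leading principal minors: Δ₁ = 10, Δ₂ = 24, Δ₃ = 72.
All leading minors are positive, so H is positive definite: a local minimum.

local minimum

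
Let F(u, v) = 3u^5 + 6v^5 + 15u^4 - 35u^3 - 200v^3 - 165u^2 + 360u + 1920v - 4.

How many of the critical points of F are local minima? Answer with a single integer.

4

F separates as a function of u plus a function of v, so ∇F=0 decouples.
∂F/∂u = 15(u - 2)(u - 1)(u + 3)(u + 4) = 0 at u ∈ {-4, -3, 1, 2}; ∂F/∂v = 30(v - 4)(v - 2)(v + 2)(v + 4) = 0 at v ∈ {-4, -2, 2, 4}.
The Hessian is diagonal: diag(F_uu, F_vv). Second derivatives: F_uu(-4)=-450, F_uu(-3)=300, F_uu(1)=-300, F_uu(2)=450; F_vv(-4)=-2880, F_vv(-2)=1440, F_vv(2)=-1440, F_vv(4)=2880.
Local minima occur where both diagonal entries positive: (-3, -2), (-3, 4), (2, -2), (2, 4). Count: 4.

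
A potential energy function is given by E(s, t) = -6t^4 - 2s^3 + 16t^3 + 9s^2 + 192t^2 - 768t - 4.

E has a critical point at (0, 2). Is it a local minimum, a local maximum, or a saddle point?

The mixed partial ∂²E/∂s∂t is 0, so the Hessian at any point is diag(E_ss, E_tt) = diag(6(-2s + 3), 24(-3t^2 + 4t + 16)).
At (0, 2): H = diag(18, 288).
Both eigenvalues are positive, so H is positive definite: a local minimum.

local minimum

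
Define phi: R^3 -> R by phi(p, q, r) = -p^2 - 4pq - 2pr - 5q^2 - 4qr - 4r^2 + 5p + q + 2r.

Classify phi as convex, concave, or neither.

phi is quadratic, so its Hessian is the constant matrix H = [[-2, -4, -2], [-4, -10, -4], [-2, -4, -8]].
Leading principal minors: -2, 4, -24.
Signs alternate −, +, − ⇒ H ≺ 0 ⇒ concave.

concave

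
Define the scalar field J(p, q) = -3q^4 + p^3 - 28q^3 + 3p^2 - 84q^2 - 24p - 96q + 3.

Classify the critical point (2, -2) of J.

local minimum

The mixed partial ∂²J/∂p∂q is 0, so the Hessian at any point is diag(J_pp, J_qq) = diag(6(p + 1), -12(3q^2 + 14q + 14)).
At (2, -2): H = diag(18, 24).
Both eigenvalues are positive, so H is positive definite: a local minimum.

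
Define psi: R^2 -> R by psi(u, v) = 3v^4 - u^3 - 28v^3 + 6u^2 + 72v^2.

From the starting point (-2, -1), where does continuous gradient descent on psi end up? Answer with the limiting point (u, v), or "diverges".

psi is separable, so gradient descent decouples: u follows -∂psi/∂u, v follows -∂psi/∂v.
∂psi/∂u = -3u(u - 4); at u=-2 this is -36, so u increases.
∂psi/∂v = 12v(v - 4)(v - 3); at v=-1 this is -240, so v increases.
u converges to its nearest critical value 0 (a local min of the u-part); v converges to 0. The iterate converges to (0, 0).

(0, 0)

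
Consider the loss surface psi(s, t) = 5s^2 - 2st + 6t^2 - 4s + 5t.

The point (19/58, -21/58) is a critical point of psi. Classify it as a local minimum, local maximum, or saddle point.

local minimum

The Hessian of psi is constant: H = [[10, -2], [-2, 12]].
det(H) = 10·12 − (-2)² = 116.
det(H) > 0 and tr(H) = 22 > 0, so H is positive definite and the point is a local minimum.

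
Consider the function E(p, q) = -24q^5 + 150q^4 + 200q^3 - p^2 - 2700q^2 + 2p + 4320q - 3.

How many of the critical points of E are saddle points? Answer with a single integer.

E separates as a function of p plus a function of q, so ∇E=0 decouples.
∂E/∂p = -2(p - 1) = 0 at p ∈ {1}; ∂E/∂q = -120(q - 4)(q - 3)(q - 1)(q + 3) = 0 at q ∈ {-3, 1, 3, 4}.
The Hessian is diagonal: diag(E_pp, E_qq). Second derivatives: E_pp(1)=-2; E_qq(-3)=20160, E_qq(1)=-2880, E_qq(3)=1440, E_qq(4)=-2520.
Saddle points occur where the two diagonal entries have opposite signs: (1, -3), (1, 3). Count: 2.

2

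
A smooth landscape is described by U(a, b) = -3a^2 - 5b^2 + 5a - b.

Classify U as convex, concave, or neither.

concave

U is quadratic, so its Hessian is the constant matrix H = [[-6, 0], [0, -10]].
det(H) = 60, tr(H) = -16.
det(H) > 0 and tr(H) < 0, so H is negative definite everywhere: concave.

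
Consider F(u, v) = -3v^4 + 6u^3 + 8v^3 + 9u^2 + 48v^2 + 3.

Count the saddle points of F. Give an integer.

3

F separates as a function of u plus a function of v, so ∇F=0 decouples.
∂F/∂u = 18u(u + 1) = 0 at u ∈ {-1, 0}; ∂F/∂v = -12v(v - 4)(v + 2) = 0 at v ∈ {-2, 0, 4}.
The Hessian is diagonal: diag(F_uu, F_vv). Second derivatives: F_uu(-1)=-18, F_uu(0)=18; F_vv(-2)=-144, F_vv(0)=96, F_vv(4)=-288.
Saddle points occur where the two diagonal entries have opposite signs: (-1, 0), (0, -2), (0, 4). Count: 3.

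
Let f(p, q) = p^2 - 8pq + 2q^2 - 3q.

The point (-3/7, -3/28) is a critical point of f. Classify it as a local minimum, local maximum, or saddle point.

The Hessian of f is constant: H = [[2, -8], [-8, 4]].
det(H) = 2·4 − (-8)² = -56.
Since det(H) < 0, H is indefinite and the critical point is a saddle point.

saddle point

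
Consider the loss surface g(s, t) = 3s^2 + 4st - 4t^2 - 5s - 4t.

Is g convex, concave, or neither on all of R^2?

neither

g is quadratic, so its Hessian is the constant matrix H = [[6, 4], [4, -8]].
det(H) = -64, tr(H) = -2.
det(H) < 0, so H is indefinite: neither convex nor concave.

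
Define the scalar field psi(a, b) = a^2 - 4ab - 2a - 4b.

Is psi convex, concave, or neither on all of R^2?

psi is quadratic, so its Hessian is the constant matrix H = [[2, -4], [-4, 0]].
det(H) = -16, tr(H) = 2.
det(H) < 0, so H is indefinite: neither convex nor concave.

neither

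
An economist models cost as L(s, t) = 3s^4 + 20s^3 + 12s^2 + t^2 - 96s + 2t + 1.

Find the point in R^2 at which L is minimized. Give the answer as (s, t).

(1, -1)

L(s,t) separates as P(s) + Q(t) + 1, so its minimum is min P + min Q + 1.
P'(s) = 12(s - 1)(s + 2)(s + 4) vanishes at s ∈ {-4, -2, 1}; Q'(t) = 2(t + 1) vanishes at t ∈ {-1}.
Local minima of P (where P''>0): P(-4)=64, P(1)=-61. Local minima of Q: Q(-1)=-1.
So the global minimum of L is P(1) + Q(-1) + 1 = -61 − 1 + 1 = -61, attained at (1, -1).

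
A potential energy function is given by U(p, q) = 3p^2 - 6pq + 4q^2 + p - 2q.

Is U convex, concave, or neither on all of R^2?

convex

U is quadratic, so its Hessian is the constant matrix H = [[6, -6], [-6, 8]].
det(H) = 12, tr(H) = 14.
det(H) > 0 and tr(H) > 0, so H is positive definite everywhere: convex.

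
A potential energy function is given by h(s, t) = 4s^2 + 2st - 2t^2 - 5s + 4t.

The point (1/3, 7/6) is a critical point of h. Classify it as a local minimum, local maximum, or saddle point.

saddle point

The Hessian of h is constant: H = [[8, 2], [2, -4]].
det(H) = 8·(-4) − 2² = -36.
Since det(H) < 0, H is indefinite and the critical point is a saddle point.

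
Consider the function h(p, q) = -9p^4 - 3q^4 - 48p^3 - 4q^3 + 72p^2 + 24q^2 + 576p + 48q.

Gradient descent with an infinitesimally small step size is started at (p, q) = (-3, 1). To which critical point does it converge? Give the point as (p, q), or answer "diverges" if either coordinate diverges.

h is separable, so gradient descent decouples: p follows -∂h/∂p, q follows -∂h/∂q.
∂h/∂p = -36(p - 2)(p + 2)(p + 4); at p=-3 this is -180, so p increases.
∂h/∂q = -12(q - 2)(q + 1)(q + 2); at q=1 this is 72, so q decreases.
p converges to its nearest critical value -2 (a local min of the p-part); q converges to -1. The iterate converges to (-2, -1).

(-2, -1)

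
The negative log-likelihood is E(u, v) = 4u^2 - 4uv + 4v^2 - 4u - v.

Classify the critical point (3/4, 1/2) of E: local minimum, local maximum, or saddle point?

The Hessian of E is constant: H = [[8, -4], [-4, 8]].
det(H) = 8·8 − (-4)² = 48.
det(H) > 0 and tr(H) = 16 > 0, so H is positive definite and the point is a local minimum.

local minimum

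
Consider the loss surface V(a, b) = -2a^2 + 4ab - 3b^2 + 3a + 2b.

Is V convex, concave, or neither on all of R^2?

concave

V is quadratic, so its Hessian is the constant matrix H = [[-4, 4], [4, -6]].
det(H) = 8, tr(H) = -10.
det(H) > 0 and tr(H) < 0, so H is negative definite everywhere: concave.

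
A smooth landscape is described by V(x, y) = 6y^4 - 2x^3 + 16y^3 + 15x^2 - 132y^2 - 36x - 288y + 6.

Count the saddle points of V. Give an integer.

V separates as a function of x plus a function of y, so ∇V=0 decouples.
∂V/∂x = -6(x - 3)(x - 2) = 0 at x ∈ {2, 3}; ∂V/∂y = 24(y - 3)(y + 1)(y + 4) = 0 at y ∈ {-4, -1, 3}.
The Hessian is diagonal: diag(V_xx, V_yy). Second derivatives: V_xx(2)=6, V_xx(3)=-6; V_yy(-4)=504, V_yy(-1)=-288, V_yy(3)=672.
Saddle points occur where the two diagonal entries have opposite signs: (2, -1), (3, -4), (3, 3). Count: 3.

3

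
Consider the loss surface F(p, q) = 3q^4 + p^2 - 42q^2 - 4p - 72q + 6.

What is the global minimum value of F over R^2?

-349

F(p,q) separates as A(p) + B(q) + 6, so its minimum is min A + min B + 6.
A'(p) = 2p - 4 vanishes at p ∈ {2}; B'(q) = 12(q - 3)(q + 1)(q + 2) vanishes at q ∈ {-2, -1, 3}.
Local minima of A (where A''>0): A(2)=-4. Local minima of B: B(-2)=24, B(3)=-351.
So the global minimum of F is A(2) + B(3) + 6 = -4 − 351 + 6 = -349, attained at (2, 3).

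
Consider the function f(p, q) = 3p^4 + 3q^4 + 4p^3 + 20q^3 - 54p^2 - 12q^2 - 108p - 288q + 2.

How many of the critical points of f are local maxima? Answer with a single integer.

1

f separates as a function of p plus a function of q, so ∇f=0 decouples.
∂f/∂p = 12(p - 3)(p + 1)(p + 3) = 0 at p ∈ {-3, -1, 3}; ∂f/∂q = 12(q - 2)(q + 3)(q + 4) = 0 at q ∈ {-4, -3, 2}.
The Hessian is diagonal: diag(f_pp, f_qq). Second derivatives: f_pp(-3)=144, f_pp(-1)=-96, f_pp(3)=288; f_qq(-4)=72, f_qq(-3)=-60, f_qq(2)=360.
Local maxima occur where both diagonal entries negative: (-1, -3). Count: 1.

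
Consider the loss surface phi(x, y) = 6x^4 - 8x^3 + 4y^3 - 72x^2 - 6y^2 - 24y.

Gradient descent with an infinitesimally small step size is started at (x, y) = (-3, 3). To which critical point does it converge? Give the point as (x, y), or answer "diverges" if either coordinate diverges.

(-2, 2)

phi is separable, so gradient descent decouples: x follows -∂phi/∂x, y follows -∂phi/∂y.
∂phi/∂x = 24x(x - 3)(x + 2); at x=-3 this is -432, so x increases.
∂phi/∂y = 12(y - 2)(y + 1); at y=3 this is 48, so y decreases.
x converges to its nearest critical value -2 (a local min of the x-part); y converges to 2. The iterate converges to (-2, 2).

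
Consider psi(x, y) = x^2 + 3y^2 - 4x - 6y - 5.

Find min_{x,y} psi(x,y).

-12

psi(x,y) separates as P(x) + Q(y) − 5, so its minimum is min P + min Q − 5.
P'(x) = 2x - 4 vanishes at x ∈ {2}; Q'(y) = 6y - 6 vanishes at y ∈ {1}.
Local minima of P (where P''>0): P(2)=-4. Local minima of Q: Q(1)=-3.
So the global minimum of psi is P(2) + Q(1) − 5 = -4 − 3 − 5 = -12, attained at (2, 1).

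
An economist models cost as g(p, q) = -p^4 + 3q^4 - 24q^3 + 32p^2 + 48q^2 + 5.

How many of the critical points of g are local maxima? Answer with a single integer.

2

g separates as a function of p plus a function of q, so ∇g=0 decouples.
∂g/∂p = -4p(p - 4)(p + 4) = 0 at p ∈ {-4, 0, 4}; ∂g/∂q = 12q(q - 4)(q - 2) = 0 at q ∈ {0, 2, 4}.
The Hessian is diagonal: diag(g_pp, g_qq). Second derivatives: g_pp(-4)=-128, g_pp(0)=64, g_pp(4)=-128; g_qq(0)=96, g_qq(2)=-48, g_qq(4)=96.
Local maxima occur where both diagonal entries negative: (-4, 2), (4, 2). Count: 2.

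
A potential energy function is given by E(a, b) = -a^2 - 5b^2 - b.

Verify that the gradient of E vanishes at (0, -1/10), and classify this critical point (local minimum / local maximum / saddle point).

local maximum

∇E = (-2a, -10b - 1); substituting (0, -1/10) gives ∇E = (0, 0), so (0, -1/10) is indeed a critical point.
The Hessian of E is constant: H = [[-2, 0], [0, -10]].
det(H) = (-2)·(-10) − 0² = 20.
det(H) > 0 and tr(H) = -12 < 0, so H is negative definite and the point is a local maximum.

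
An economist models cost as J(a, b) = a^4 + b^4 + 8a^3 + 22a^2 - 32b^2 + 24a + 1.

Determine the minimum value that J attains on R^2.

J(a,b) separates as P(a) + Q(b) + 1, so its minimum is min P + min Q + 1.
P'(a) = 4(a + 1)(a + 2)(a + 3) vanishes at a ∈ {-3, -2, -1}; Q'(b) = 4b(b - 4)(b + 4) vanishes at b ∈ {-4, 0, 4}.
Local minima of P (where P''>0): P(-3)=-9, P(-1)=-9. Local minima of Q: Q(-4)=-256, Q(4)=-256.
So the global minimum of J is P(-3) + Q(-4) + 1 = -9 − 256 + 1 = -264, attained at (-3, -4).

-264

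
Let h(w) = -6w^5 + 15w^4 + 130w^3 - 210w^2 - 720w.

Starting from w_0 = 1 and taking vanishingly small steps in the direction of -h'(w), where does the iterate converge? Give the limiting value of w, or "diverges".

2

h'(w) = -30(w - 4)(w - 2)(w + 1)(w + 3), so h'(1) = -720.
Gradient descent moves in the -h' direction, i.e. w is increasing.
The nearest critical point in that direction is w = 2, where h'' = 900 > 0 (a local minimum). The iterate converges there.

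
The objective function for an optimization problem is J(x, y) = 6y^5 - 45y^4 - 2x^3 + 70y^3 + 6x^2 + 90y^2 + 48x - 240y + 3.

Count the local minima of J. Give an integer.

J separates as a function of x plus a function of y, so ∇J=0 decouples.
∂J/∂x = -6(x - 4)(x + 2) = 0 at x ∈ {-2, 4}; ∂J/∂y = 30(y - 4)(y - 2)(y - 1)(y + 1) = 0 at y ∈ {-1, 1, 2, 4}.
The Hessian is diagonal: diag(J_xx, J_yy). Second derivatives: J_xx(-2)=36, J_xx(4)=-36; J_yy(-1)=-900, J_yy(1)=180, J_yy(2)=-180, J_yy(4)=900.
Local minima occur where both diagonal entries positive: (-2, 1), (-2, 4). Count: 2.

2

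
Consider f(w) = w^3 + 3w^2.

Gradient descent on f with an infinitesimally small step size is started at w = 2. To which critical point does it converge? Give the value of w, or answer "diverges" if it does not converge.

0

f'(w) = 3w(w + 2), so f'(2) = 24.
Gradient descent moves in the -f' direction, i.e. w is decreasing.
The nearest critical point in that direction is w = 0, where f'' = 6 > 0 (a local minimum). The iterate converges there.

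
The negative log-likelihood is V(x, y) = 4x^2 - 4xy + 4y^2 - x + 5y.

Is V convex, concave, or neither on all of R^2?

convex

V is quadratic, so its Hessian is the constant matrix H = [[8, -4], [-4, 8]].
det(H) = 48, tr(H) = 16.
det(H) > 0 and tr(H) > 0, so H is positive definite everywhere: convex.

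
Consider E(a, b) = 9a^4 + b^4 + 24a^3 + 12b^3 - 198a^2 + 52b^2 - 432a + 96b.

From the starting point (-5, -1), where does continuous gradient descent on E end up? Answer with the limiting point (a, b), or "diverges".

(-4, -2)

E is separable, so gradient descent decouples: a follows -∂E/∂a, b follows -∂E/∂b.
∂E/∂a = 36(a - 3)(a + 1)(a + 4); at a=-5 this is -1152, so a increases.
∂E/∂b = 4(b + 2)(b + 3)(b + 4); at b=-1 this is 24, so b decreases.
a converges to its nearest critical value -4 (a local min of the a-part); b converges to -2. The iterate converges to (-4, -2).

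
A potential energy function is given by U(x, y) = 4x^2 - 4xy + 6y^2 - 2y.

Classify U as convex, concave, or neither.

convex

U is quadratic, so its Hessian is the constant matrix H = [[8, -4], [-4, 12]].
det(H) = 80, tr(H) = 20.
det(H) > 0 and tr(H) > 0, so H is positive definite everywhere: convex.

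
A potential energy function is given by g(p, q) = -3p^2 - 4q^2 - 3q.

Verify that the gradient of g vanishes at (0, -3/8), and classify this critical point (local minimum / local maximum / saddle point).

local maximum

∇g = (-6p, -8q - 3); substituting (0, -3/8) gives ∇g = (0, 0), so (0, -3/8) is indeed a critical point.
The Hessian of g is constant: H = [[-6, 0], [0, -8]].
det(H) = (-6)·(-8) − 0² = 48.
det(H) > 0 and tr(H) = -14 < 0, so H is negative definite and the point is a local maximum.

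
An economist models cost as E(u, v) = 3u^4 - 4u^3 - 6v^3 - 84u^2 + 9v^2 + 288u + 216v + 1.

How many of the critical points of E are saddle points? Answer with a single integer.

3

E separates as a function of u plus a function of v, so ∇E=0 decouples.
∂E/∂u = 12(u - 3)(u - 2)(u + 4) = 0 at u ∈ {-4, 2, 3}; ∂E/∂v = -18(v - 4)(v + 3) = 0 at v ∈ {-3, 4}.
The Hessian is diagonal: diag(E_uu, E_vv). Second derivatives: E_uu(-4)=504, E_uu(2)=-72, E_uu(3)=84; E_vv(-3)=126, E_vv(4)=-126.
Saddle points occur where the two diagonal entries have opposite signs: (-4, 4), (2, -3), (3, 4). Count: 3.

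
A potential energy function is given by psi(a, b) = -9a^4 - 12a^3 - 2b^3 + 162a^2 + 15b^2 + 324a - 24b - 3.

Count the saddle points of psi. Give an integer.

3

psi separates as a function of a plus a function of b, so ∇psi=0 decouples.
∂psi/∂a = -36(a - 3)(a + 1)(a + 3) = 0 at a ∈ {-3, -1, 3}; ∂psi/∂b = -6(b - 4)(b - 1) = 0 at b ∈ {1, 4}.
The Hessian is diagonal: diag(psi_aa, psi_bb). Second derivatives: psi_aa(-3)=-432, psi_aa(-1)=288, psi_aa(3)=-864; psi_bb(1)=18, psi_bb(4)=-18.
Saddle points occur where the two diagonal entries have opposite signs: (-3, 1), (-1, 4), (3, 1). Count: 3.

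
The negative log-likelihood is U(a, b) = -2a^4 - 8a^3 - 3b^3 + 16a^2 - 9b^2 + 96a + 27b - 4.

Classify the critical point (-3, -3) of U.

The mixed partial ∂²U/∂a∂b is 0, so the Hessian at any point is diag(U_aa, U_bb) = diag(8(-3a^2 - 6a + 4), -18(b + 1)).
At (-3, -3): H = diag(-40, 36).
The eigenvalues have opposite signs, so H is indefinite: a saddle point.

saddle point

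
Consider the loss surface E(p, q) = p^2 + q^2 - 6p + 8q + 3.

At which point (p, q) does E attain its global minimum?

(3, -4)

E(p,q) separates as A(p) + B(q) + 3, so its minimum is min A + min B + 3.
A'(p) = 2p - 6 vanishes at p ∈ {3}; B'(q) = 2q + 8 vanishes at q ∈ {-4}.
Local minima of A (where A''>0): A(3)=-9. Local minima of B: B(-4)=-16.
So the global minimum of E is A(3) + B(-4) + 3 = -9 − 16 + 3 = -22, attained at (3, -4).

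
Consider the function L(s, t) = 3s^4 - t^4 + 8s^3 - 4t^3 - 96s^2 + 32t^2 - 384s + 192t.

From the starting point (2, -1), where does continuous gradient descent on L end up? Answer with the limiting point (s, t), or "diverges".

L is separable, so gradient descent decouples: s follows -∂L/∂s, t follows -∂L/∂t.
∂L/∂s = 12(s - 4)(s + 2)(s + 4); at s=2 this is -576, so s increases.
∂L/∂t = -4(t - 4)(t + 3)(t + 4); at t=-1 this is 120, so t decreases.
s converges to its nearest critical value 4 (a local min of the s-part); t converges to -3. The iterate converges to (4, -3).

(4, -3)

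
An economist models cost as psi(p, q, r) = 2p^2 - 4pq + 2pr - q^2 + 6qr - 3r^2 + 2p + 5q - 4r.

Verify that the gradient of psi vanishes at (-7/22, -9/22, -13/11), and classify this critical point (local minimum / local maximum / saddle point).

∇psi = (4p - 4q + 2r + 2, -4p - 2q + 6r + 5, 2p + 6q - 6r - 4); substituting (-7/22, -9/22, -13/11) gives ∇psi = (0, 0, 0), so (-7/22, -9/22, -13/11) is indeed a critical point.
The Hessian is constant: H = [[4, -4, 2], [-4, -2, 6], [2, 6, -6]].
Leading principal minors: Δ₁ = 4, Δ₂ = -24, Δ₃ = -88.
The minors fit neither the all-positive nor the alternating-sign pattern, so H is indefinite: a saddle point.

saddle point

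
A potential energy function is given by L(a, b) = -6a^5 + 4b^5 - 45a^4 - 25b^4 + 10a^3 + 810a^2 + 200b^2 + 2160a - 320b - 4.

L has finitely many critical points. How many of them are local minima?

L separates as a function of a plus a function of b, so ∇L=0 decouples.
∂L/∂a = -30(a - 3)(a + 2)(a + 3)(a + 4) = 0 at a ∈ {-4, -3, -2, 3}; ∂L/∂b = 20(b - 4)(b - 2)(b - 1)(b + 2) = 0 at b ∈ {-2, 1, 2, 4}.
The Hessian is diagonal: diag(L_aa, L_bb). Second derivatives: L_aa(-4)=420, L_aa(-3)=-180, L_aa(-2)=300, L_aa(3)=-6300; L_bb(-2)=-1440, L_bb(1)=180, L_bb(2)=-160, L_bb(4)=720.
Local minima occur where both diagonal entries positive: (-4, 1), (-4, 4), (-2, 1), (-2, 4). Count: 4.

4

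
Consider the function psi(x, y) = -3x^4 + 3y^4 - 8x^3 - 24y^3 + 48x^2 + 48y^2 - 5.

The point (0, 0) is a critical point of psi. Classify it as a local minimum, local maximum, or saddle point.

The mixed partial ∂²psi/∂x∂y is 0, so the Hessian at any point is diag(psi_xx, psi_yy) = diag(12(-3x^2 - 4x + 8), 12(3y^2 - 12y + 8)).
At (0, 0): H = diag(96, 96).
Both eigenvalues are positive, so H is positive definite: a local minimum.

local minimum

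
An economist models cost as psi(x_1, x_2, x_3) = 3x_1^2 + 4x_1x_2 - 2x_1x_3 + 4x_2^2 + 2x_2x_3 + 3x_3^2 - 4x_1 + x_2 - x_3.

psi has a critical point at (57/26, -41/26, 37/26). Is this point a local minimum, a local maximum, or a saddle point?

The Hessian is constant: H = [[6, 4, -2], [4, 8, 2], [-2, 2, 6]].
Leading principal minors: Δ₁ = 6, Δ₂ = 32, Δ₃ = 104.
All leading minors are positive, so H is positive definite: a local minimum.

local minimum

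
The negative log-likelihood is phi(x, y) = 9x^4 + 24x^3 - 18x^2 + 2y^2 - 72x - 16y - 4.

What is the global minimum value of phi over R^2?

phi(x,y) separates as P(x) + Q(y) − 4, so its minimum is min P + min Q − 4.
P'(x) = 36(x - 1)(x + 1)(x + 2) vanishes at x ∈ {-2, -1, 1}; Q'(y) = 4y - 16 vanishes at y ∈ {4}.
Local minima of P (where P''>0): P(-2)=24, P(1)=-57. Local minima of Q: Q(4)=-32.
So the global minimum of phi is P(1) + Q(4) − 4 = -57 − 32 − 4 = -93, attained at (1, 4).

-93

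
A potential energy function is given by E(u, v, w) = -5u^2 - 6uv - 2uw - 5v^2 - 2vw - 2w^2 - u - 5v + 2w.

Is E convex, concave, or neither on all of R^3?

concave

E is quadratic, so its Hessian is the constant matrix H = [[-10, -6, -2], [-6, -10, -2], [-2, -2, -4]].
Leading principal minors: -10, 64, -224.
Signs alternate −, +, − ⇒ H ≺ 0 ⇒ concave.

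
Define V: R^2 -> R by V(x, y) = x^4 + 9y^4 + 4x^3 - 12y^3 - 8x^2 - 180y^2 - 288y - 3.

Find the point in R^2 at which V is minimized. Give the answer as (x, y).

V(x,y) separates as P(x) + Q(y) − 3, so its minimum is min P + min Q − 3.
P'(x) = 4x(x - 1)(x + 4) vanishes at x ∈ {-4, 0, 1}; Q'(y) = 36(y - 4)(y + 1)(y + 2) vanishes at y ∈ {-2, -1, 4}.
Local minima of P (where P''>0): P(-4)=-128, P(1)=-3. Local minima of Q: Q(-2)=96, Q(4)=-2496.
So the global minimum of V is P(-4) + Q(4) − 3 = -128 − 2496 − 3 = -2627, attained at (-4, 4).

(-4, 4)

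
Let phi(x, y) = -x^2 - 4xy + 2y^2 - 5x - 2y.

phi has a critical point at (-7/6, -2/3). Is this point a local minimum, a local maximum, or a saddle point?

saddle point

The Hessian of phi is constant: H = [[-2, -4], [-4, 4]].
det(H) = (-2)·4 − (-4)² = -24.
Since det(H) < 0, H is indefinite and the critical point is a saddle point.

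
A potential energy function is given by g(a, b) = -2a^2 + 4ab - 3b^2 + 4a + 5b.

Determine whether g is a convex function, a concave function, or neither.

g is quadratic, so its Hessian is the constant matrix H = [[-4, 4], [4, -6]].
det(H) = 8, tr(H) = -10.
det(H) > 0 and tr(H) < 0, so H is negative definite everywhere: concave.

concave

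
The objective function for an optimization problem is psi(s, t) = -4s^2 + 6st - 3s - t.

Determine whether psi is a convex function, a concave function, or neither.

psi is quadratic, so its Hessian is the constant matrix H = [[-8, 6], [6, 0]].
det(H) = -36, tr(H) = -8.
det(H) < 0, so H is indefinite: neither convex nor concave.

neither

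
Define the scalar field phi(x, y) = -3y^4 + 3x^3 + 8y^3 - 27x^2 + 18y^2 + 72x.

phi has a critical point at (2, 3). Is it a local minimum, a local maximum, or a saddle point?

local maximum

The mixed partial ∂²phi/∂x∂y is 0, so the Hessian at any point is diag(phi_xx, phi_yy) = diag(18(x - 3), 12(-3y^2 + 4y + 3)).
At (2, 3): H = diag(-18, -144).
Both eigenvalues are negative, so H is negative definite: a local maximum.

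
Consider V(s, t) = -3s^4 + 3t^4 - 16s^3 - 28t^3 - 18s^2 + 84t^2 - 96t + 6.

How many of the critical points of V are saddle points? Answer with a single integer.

V separates as a function of s plus a function of t, so ∇V=0 decouples.
∂V/∂s = -12s(s + 1)(s + 3) = 0 at s ∈ {-3, -1, 0}; ∂V/∂t = 12(t - 4)(t - 2)(t - 1) = 0 at t ∈ {1, 2, 4}.
The Hessian is diagonal: diag(V_ss, V_tt). Second derivatives: V_ss(-3)=-72, V_ss(-1)=24, V_ss(0)=-36; V_tt(1)=36, V_tt(2)=-24, V_tt(4)=72.
Saddle points occur where the two diagonal entries have opposite signs: (-3, 1), (-3, 4), (-1, 2), (0, 1), (0, 4). Count: 5.

5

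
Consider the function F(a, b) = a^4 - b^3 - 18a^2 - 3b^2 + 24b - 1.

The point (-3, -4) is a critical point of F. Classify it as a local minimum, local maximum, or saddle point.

The mixed partial ∂²F/∂a∂b is 0, so the Hessian at any point is diag(F_aa, F_bb) = diag(12(a^2 - 3), -6(b + 1)).
At (-3, -4): H = diag(72, 18).
Both eigenvalues are positive, so H is positive definite: a local minimum.

local minimum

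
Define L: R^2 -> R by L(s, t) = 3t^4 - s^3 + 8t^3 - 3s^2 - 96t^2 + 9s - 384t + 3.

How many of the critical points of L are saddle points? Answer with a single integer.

3

L separates as a function of s plus a function of t, so ∇L=0 decouples.
∂L/∂s = -3(s - 1)(s + 3) = 0 at s ∈ {-3, 1}; ∂L/∂t = 12(t - 4)(t + 2)(t + 4) = 0 at t ∈ {-4, -2, 4}.
The Hessian is diagonal: diag(L_ss, L_tt). Second derivatives: L_ss(-3)=12, L_ss(1)=-12; L_tt(-4)=192, L_tt(-2)=-144, L_tt(4)=576.
Saddle points occur where the two diagonal entries have opposite signs: (-3, -2), (1, -4), (1, 4). Count: 3.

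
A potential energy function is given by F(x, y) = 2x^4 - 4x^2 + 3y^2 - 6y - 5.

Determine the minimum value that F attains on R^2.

-10

F(x,y) separates as P(x) + Q(y) − 5, so its minimum is min P + min Q − 5.
P'(x) = 8x(x - 1)(x + 1) vanishes at x ∈ {-1, 0, 1}; Q'(y) = 6y - 6 vanishes at y ∈ {1}.
Local minima of P (where P''>0): P(-1)=-2, P(1)=-2. Local minima of Q: Q(1)=-3.
So the global minimum of F is P(-1) + Q(1) − 5 = -2 − 3 − 5 = -10, attained at (-1, 1).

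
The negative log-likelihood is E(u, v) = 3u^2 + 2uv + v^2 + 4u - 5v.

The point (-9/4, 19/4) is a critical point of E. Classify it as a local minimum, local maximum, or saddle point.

The Hessian of E is constant: H = [[6, 2], [2, 2]].
det(H) = 6·2 − 2² = 8.
det(H) > 0 and tr(H) = 8 > 0, so H is positive definite and the point is a local minimum.

local minimum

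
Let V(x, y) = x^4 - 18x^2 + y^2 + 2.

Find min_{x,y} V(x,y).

V(x,y) separates as P(x) + Q(y) + 2, so its minimum is min P + min Q + 2.
P'(x) = 4x(x - 3)(x + 3) vanishes at x ∈ {-3, 0, 3}; Q'(y) = 2y vanishes at y ∈ {0}.
Local minima of P (where P''>0): P(-3)=-81, P(3)=-81. Local minima of Q: Q(0)=0.
So the global minimum of V is P(-3) + Q(0) + 2 = -81 + 0 + 2 = -79, attained at (-3, 0).

-79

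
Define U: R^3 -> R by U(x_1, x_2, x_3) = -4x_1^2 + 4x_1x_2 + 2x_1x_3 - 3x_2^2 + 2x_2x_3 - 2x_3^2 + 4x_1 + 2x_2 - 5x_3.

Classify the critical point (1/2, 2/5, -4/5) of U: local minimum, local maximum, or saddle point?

local maximum

The Hessian is constant: H = [[-8, 4, 2], [4, -6, 2], [2, 2, -4]].
Leading principal minors: Δ₁ = -8, Δ₂ = 32, Δ₃ = -40.
The minors alternate sign starting negative (−, +, −), so H is negative definite: a local maximum.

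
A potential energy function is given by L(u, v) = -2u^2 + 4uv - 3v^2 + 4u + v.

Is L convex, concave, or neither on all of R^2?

concave

L is quadratic, so its Hessian is the constant matrix H = [[-4, 4], [4, -6]].
det(H) = 8, tr(H) = -10.
det(H) > 0 and tr(H) < 0, so H is negative definite everywhere: concave.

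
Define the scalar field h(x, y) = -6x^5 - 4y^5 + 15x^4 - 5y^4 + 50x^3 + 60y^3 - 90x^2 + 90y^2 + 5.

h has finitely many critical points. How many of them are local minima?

4

h separates as a function of x plus a function of y, so ∇h=0 decouples.
∂h/∂x = -30x(x - 3)(x - 1)(x + 2) = 0 at x ∈ {-2, 0, 1, 3}; ∂h/∂y = -20y(y - 3)(y + 1)(y + 3) = 0 at y ∈ {-3, -1, 0, 3}.
The Hessian is diagonal: diag(h_xx, h_yy). Second derivatives: h_xx(-2)=900, h_xx(0)=-180, h_xx(1)=180, h_xx(3)=-900; h_yy(-3)=720, h_yy(-1)=-160, h_yy(0)=180, h_yy(3)=-1440.
Local minima occur where both diagonal entries positive: (-2, -3), (-2, 0), (1, -3), (1, 0). Count: 4.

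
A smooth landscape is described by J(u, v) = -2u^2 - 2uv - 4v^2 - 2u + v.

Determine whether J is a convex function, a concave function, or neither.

J is quadratic, so its Hessian is the constant matrix H = [[-4, -2], [-2, -8]].
det(H) = 28, tr(H) = -12.
det(H) > 0 and tr(H) < 0, so H is negative definite everywhere: concave.

concave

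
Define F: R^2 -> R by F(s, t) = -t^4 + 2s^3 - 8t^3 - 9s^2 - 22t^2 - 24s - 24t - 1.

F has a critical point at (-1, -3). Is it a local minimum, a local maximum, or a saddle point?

local maximum

The mixed partial ∂²F/∂s∂t is 0, so the Hessian at any point is diag(F_ss, F_tt) = diag(6(2s - 3), -4(3t^2 + 12t + 11)).
At (-1, -3): H = diag(-30, -8).
Both eigenvalues are negative, so H is negative definite: a local maximum.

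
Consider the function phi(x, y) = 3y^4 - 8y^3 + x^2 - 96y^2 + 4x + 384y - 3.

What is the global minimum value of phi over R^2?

-1799

phi(x,y) separates as P(x) + Q(y) − 3, so its minimum is min P + min Q − 3.
P'(x) = 2x + 4 vanishes at x ∈ {-2}; Q'(y) = 12(y - 4)(y - 2)(y + 4) vanishes at y ∈ {-4, 2, 4}.
Local minima of P (where P''>0): P(-2)=-4. Local minima of Q: Q(-4)=-1792, Q(4)=256.
So the global minimum of phi is P(-2) + Q(-4) − 3 = -4 − 1792 − 3 = -1799, attained at (-2, -4).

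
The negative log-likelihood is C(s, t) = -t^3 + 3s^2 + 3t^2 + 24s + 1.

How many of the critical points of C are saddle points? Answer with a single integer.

1

C separates as a function of s plus a function of t, so ∇C=0 decouples.
∂C/∂s = 6(s + 4) = 0 at s ∈ {-4}; ∂C/∂t = -3t(t - 2) = 0 at t ∈ {0, 2}.
The Hessian is diagonal: diag(C_ss, C_tt). Second derivatives: C_ss(-4)=6; C_tt(0)=6, C_tt(2)=-6.
Saddle points occur where the two diagonal entries have opposite signs: (-4, 2). Count: 1.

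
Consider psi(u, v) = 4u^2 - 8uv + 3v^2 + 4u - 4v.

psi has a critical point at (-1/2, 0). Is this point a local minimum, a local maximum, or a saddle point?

The Hessian of psi is constant: H = [[8, -8], [-8, 6]].
det(H) = 8·6 − (-8)² = -16.
Since det(H) < 0, H is indefinite and the critical point is a saddle point.

saddle point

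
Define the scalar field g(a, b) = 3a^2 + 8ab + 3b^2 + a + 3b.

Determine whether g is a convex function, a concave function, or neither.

g is quadratic, so its Hessian is the constant matrix H = [[6, 8], [8, 6]].
det(H) = -28, tr(H) = 12.
det(H) < 0, so H is indefinite: neither convex nor concave.

neither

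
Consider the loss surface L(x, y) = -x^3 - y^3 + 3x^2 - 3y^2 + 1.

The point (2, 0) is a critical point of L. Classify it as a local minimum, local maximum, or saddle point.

The mixed partial ∂²L/∂x∂y is 0, so the Hessian at any point is diag(L_xx, L_yy) = diag(6(-x + 1), -6(y + 1)).
At (2, 0): H = diag(-6, -6).
Both eigenvalues are negative, so H is negative definite: a local maximum.

local maximum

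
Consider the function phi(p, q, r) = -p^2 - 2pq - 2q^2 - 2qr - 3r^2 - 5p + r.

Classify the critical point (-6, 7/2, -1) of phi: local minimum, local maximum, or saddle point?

local maximum

The Hessian is constant: H = [[-2, -2, 0], [-2, -4, -2], [0, -2, -6]].
Leading principal minors: Δ₁ = -2, Δ₂ = 4, Δ₃ = -16.
The minors alternate sign starting negative (−, +, −), so H is negative definite: a local maximum.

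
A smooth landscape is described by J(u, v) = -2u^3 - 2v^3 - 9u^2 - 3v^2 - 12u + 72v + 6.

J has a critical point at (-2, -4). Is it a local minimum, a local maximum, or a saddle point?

local minimum

The mixed partial ∂²J/∂u∂v is 0, so the Hessian at any point is diag(J_uu, J_vv) = diag(-6(2u + 3), -6(2v + 1)).
At (-2, -4): H = diag(6, 42).
Both eigenvalues are positive, so H is positive definite: a local minimum.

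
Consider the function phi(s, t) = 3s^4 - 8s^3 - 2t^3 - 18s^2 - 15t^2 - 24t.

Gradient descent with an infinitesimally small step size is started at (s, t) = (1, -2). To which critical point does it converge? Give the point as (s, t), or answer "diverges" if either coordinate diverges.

phi is separable, so gradient descent decouples: s follows -∂phi/∂s, t follows -∂phi/∂t.
∂phi/∂s = 12s(s - 3)(s + 1); at s=1 this is -48, so s increases.
∂phi/∂t = -6(t + 1)(t + 4); at t=-2 this is 12, so t decreases.
s converges to its nearest critical value 3 (a local min of the s-part); t converges to -4. The iterate converges to (3, -4).

(3, -4)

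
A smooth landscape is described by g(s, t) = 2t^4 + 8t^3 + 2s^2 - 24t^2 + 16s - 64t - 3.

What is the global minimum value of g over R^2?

g(s,t) separates as P(s) + Q(t) − 3, so its minimum is min P + min Q − 3.
P'(s) = 4s + 16 vanishes at s ∈ {-4}; Q'(t) = 8(t - 2)(t + 1)(t + 4) vanishes at t ∈ {-4, -1, 2}.
Local minima of P (where P''>0): P(-4)=-32. Local minima of Q: Q(-4)=-128, Q(2)=-128.
So the global minimum of g is P(-4) + Q(-4) − 3 = -32 − 128 − 3 = -163, attained at (-4, -4).

-163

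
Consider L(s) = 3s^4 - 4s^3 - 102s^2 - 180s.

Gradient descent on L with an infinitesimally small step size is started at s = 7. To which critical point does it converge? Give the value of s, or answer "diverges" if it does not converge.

L'(s) = 12(s - 5)(s + 1)(s + 3), so L'(7) = 1920.
Gradient descent moves in the -L' direction, i.e. s is decreasing.
The nearest critical point in that direction is s = 5, where L'' = 576 > 0 (a local minimum). The iterate converges there.

5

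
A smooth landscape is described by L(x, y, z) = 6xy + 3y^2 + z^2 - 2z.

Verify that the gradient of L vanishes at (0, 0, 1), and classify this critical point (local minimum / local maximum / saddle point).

saddle point

∇L = (6y, 6x + 6y, 2z - 2); substituting (0, 0, 1) gives ∇L = (0, 0, 0), so (0, 0, 1) is indeed a critical point.
The Hessian is constant: H = [[0, 6, 0], [6, 6, 0], [0, 0, 2]].
Leading principal minors: Δ₁ = 0, Δ₂ = -36, Δ₃ = -72.
The minors fit neither the all-positive nor the alternating-sign pattern, so H is indefinite: a saddle point.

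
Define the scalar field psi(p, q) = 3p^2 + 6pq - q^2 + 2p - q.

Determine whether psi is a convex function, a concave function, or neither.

psi is quadratic, so its Hessian is the constant matrix H = [[6, 6], [6, -2]].
det(H) = -48, tr(H) = 4.
det(H) < 0, so H is indefinite: neither convex nor concave.

neither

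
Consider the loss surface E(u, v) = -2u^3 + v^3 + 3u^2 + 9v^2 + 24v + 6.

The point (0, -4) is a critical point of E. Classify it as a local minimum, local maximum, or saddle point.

saddle point

The mixed partial ∂²E/∂u∂v is 0, so the Hessian at any point is diag(E_uu, E_vv) = diag(6(-2u + 1), 6(v + 3)).
At (0, -4): H = diag(6, -6).
The eigenvalues have opposite signs, so H is indefinite: a saddle point.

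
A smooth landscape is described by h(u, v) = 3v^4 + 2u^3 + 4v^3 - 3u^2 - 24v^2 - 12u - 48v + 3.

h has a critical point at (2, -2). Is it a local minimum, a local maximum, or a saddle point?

local minimum

The mixed partial ∂²h/∂u∂v is 0, so the Hessian at any point is diag(h_uu, h_vv) = diag(6(2u - 1), 12(3v^2 + 2v - 4)).
At (2, -2): H = diag(18, 48).
Both eigenvalues are positive, so H is positive definite: a local minimum.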